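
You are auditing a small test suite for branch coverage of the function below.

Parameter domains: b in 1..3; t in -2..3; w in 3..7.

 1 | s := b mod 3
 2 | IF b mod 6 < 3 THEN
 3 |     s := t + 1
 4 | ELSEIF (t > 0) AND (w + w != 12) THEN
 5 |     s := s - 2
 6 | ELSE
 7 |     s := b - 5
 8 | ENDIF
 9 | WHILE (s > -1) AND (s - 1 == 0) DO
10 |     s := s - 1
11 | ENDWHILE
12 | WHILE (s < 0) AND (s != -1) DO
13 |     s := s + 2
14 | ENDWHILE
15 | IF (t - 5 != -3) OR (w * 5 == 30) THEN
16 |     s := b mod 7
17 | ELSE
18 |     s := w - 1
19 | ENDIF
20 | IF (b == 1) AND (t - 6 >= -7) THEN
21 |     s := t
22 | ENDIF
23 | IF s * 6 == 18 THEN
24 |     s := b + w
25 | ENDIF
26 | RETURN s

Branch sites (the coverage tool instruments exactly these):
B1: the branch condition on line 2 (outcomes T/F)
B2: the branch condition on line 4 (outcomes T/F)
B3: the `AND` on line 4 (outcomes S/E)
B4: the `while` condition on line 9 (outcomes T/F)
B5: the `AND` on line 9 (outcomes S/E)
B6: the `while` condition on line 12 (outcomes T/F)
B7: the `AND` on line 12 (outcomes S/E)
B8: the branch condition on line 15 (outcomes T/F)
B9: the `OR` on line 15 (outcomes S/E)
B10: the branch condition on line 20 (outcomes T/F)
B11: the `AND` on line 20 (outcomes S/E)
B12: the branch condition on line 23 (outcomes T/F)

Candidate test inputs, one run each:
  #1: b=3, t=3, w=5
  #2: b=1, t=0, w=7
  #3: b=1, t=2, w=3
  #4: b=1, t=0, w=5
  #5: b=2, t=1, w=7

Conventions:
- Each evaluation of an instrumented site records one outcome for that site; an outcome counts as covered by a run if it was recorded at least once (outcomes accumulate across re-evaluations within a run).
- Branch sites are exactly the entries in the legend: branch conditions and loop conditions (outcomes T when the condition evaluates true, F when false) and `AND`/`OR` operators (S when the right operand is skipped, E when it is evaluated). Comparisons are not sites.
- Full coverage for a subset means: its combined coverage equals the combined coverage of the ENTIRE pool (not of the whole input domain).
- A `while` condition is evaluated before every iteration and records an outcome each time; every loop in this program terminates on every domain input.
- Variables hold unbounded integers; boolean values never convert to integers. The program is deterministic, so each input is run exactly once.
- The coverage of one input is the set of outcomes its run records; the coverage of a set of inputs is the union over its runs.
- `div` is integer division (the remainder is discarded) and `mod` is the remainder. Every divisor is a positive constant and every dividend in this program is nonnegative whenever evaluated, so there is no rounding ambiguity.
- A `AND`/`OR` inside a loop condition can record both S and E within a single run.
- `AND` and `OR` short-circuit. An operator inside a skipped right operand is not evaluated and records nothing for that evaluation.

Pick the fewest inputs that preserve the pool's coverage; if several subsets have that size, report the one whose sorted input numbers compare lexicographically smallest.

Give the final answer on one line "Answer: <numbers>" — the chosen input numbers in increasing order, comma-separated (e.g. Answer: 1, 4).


run #1 (b=3, t=3, w=5) runs B1->F, B3->E, B2->T, B5->S, B4->F, B7->E, B6->T, B7->S, B6->F, B9->S, B8->T, B11->S, B10->F, B12->T; records B1=F, B2=T, B3=E, B4=F, B5=S, B6=T, B6=F, B7=S, B7=E, B8=T, B9=S, B10=F, B11=S, B12=T
run #2 (b=1, t=0, w=7) runs B1->T, B5->E, B4->T, B5->E, B4->F, B7->S, B6->F, B9->S, B8->T, B11->E, B10->T, B12->F; records B1=T, B4=T, B4=F, B5=E, B6=F, B7=S, B8=T, B9=S, B10=T, B11=E, B12=F
run #3 (b=1, t=2, w=3) runs B1->T, B5->E, B4->F, B7->S, B6->F, B9->E, B8->F, B11->E, B10->T, B12->F; records B1=T, B4=F, B5=E, B6=F, B7=S, B8=F, B9=E, B10=T, B11=E, B12=F
run #4 (b=1, t=0, w=5) runs B1->T, B5->E, B4->T, B5->E, B4->F, B7->S, B6->F, B9->S, B8->T, B11->E, B10->T, B12->F; records B1=T, B4=T, B4=F, B5=E, B6=F, B7=S, B8=T, B9=S, B10=T, B11=E, B12=F
run #5 (b=2, t=1, w=7) runs B1->T, B5->E, B4->F, B7->S, B6->F, B9->S, B8->T, B11->S, B10->F, B12->F; records B1=T, B4=F, B5=E, B6=F, B7=S, B8=T, B9=S, B10=F, B11=S, B12=F
the full pool covers 22 outcomes: B1=T, B1=F, B2=T, B3=E, B4=T, B4=F, B5=S, B5=E, B6=T, B6=F, B7=S, B7=E, B8=T, B8=F, B9=S, B9=E, B10=T, B10=F, B11=S, B11=E, B12=T, B12=F
size 1 is not enough: best union over all size-1 subsets is 14/22
size 2 is not enough: best union over all size-2 subsets is 21/22
inputs {1, 2, 3} (size 3) cover everything; no size-3 subset with a lexicographically smaller index list covers all 22
Answer: 1, 2, 3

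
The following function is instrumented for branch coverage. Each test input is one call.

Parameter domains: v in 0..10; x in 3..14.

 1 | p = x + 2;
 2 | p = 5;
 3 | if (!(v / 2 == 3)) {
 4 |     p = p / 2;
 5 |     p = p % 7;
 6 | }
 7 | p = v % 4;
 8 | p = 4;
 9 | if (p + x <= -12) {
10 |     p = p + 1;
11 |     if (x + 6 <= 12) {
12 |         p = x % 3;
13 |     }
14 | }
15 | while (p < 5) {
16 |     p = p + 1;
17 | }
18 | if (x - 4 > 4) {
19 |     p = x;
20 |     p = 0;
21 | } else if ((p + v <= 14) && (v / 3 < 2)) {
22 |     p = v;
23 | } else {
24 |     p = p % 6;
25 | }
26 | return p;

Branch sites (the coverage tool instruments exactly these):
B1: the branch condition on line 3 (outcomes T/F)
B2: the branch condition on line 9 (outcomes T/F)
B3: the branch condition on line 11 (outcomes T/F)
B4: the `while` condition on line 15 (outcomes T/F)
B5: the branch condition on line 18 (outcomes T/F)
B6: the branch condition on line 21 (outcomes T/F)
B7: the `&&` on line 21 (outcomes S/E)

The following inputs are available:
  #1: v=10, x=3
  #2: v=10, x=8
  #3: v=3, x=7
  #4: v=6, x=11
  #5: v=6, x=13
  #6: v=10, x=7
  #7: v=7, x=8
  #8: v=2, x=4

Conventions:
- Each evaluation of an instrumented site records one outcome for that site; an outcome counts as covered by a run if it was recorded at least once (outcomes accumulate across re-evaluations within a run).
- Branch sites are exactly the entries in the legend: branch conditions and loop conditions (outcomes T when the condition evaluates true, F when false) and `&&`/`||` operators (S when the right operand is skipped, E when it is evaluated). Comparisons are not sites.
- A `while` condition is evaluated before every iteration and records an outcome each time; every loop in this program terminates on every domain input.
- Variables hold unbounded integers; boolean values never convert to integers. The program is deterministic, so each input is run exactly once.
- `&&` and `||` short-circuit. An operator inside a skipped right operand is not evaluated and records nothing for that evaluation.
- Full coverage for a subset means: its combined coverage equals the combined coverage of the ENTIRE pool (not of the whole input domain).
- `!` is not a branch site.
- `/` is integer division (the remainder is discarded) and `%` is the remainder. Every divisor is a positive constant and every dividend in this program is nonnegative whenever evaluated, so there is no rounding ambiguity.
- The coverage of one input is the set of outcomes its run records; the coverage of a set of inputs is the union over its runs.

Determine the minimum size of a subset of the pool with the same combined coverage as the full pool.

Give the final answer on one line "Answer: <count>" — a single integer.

input #1, v=10, x=3: events B1->T, B2->F, B4->T, B4->F, B5->F, B7->S, B6->F; outcomes B1=T, B2=F, B4=T, B4=F, B5=F, B6=F, B7=S
input #2, v=10, x=8: events B1->T, B2->F, B4->T, B4->F, B5->F, B7->S, B6->F; outcomes B1=T, B2=F, B4=T, B4=F, B5=F, B6=F, B7=S
input #3, v=3, x=7: events B1->T, B2->F, B4->T, B4->F, B5->F, B7->E, B6->T; outcomes B1=T, B2=F, B4=T, B4=F, B5=F, B6=T, B7=E
input #4, v=6, x=11: events B1->F, B2->F, B4->T, B4->F, B5->T; outcomes B1=F, B2=F, B4=T, B4=F, B5=T
input #5, v=6, x=13: events B1->F, B2->F, B4->T, B4->F, B5->T; outcomes B1=F, B2=F, B4=T, B4=F, B5=T
input #6, v=10, x=7: events B1->T, B2->F, B4->T, B4->F, B5->F, B7->S, B6->F; outcomes B1=T, B2=F, B4=T, B4=F, B5=F, B6=F, B7=S
input #7, v=7, x=8: events B1->F, B2->F, B4->T, B4->F, B5->F, B7->E, B6->F; outcomes B1=F, B2=F, B4=T, B4=F, B5=F, B6=F, B7=E
input #8, v=2, x=4: events B1->T, B2->F, B4->T, B4->F, B5->F, B7->E, B6->T; outcomes B1=T, B2=F, B4=T, B4=F, B5=F, B6=T, B7=E
pool-wide coverage (11 outcomes): B1=T, B1=F, B2=F, B4=T, B4=F, B5=T, B5=F, B6=T, B6=F, B7=S, B7=E
checked all size-1 subsets: none covers 11 outcomes (max 7/11)
checked all size-2 subsets: none covers 11 outcomes (max 9/11)
inputs {1, 3, 4} (size 3) cover everything; no size-3 subset with a lexicographically smaller index list covers all 11

Answer: 3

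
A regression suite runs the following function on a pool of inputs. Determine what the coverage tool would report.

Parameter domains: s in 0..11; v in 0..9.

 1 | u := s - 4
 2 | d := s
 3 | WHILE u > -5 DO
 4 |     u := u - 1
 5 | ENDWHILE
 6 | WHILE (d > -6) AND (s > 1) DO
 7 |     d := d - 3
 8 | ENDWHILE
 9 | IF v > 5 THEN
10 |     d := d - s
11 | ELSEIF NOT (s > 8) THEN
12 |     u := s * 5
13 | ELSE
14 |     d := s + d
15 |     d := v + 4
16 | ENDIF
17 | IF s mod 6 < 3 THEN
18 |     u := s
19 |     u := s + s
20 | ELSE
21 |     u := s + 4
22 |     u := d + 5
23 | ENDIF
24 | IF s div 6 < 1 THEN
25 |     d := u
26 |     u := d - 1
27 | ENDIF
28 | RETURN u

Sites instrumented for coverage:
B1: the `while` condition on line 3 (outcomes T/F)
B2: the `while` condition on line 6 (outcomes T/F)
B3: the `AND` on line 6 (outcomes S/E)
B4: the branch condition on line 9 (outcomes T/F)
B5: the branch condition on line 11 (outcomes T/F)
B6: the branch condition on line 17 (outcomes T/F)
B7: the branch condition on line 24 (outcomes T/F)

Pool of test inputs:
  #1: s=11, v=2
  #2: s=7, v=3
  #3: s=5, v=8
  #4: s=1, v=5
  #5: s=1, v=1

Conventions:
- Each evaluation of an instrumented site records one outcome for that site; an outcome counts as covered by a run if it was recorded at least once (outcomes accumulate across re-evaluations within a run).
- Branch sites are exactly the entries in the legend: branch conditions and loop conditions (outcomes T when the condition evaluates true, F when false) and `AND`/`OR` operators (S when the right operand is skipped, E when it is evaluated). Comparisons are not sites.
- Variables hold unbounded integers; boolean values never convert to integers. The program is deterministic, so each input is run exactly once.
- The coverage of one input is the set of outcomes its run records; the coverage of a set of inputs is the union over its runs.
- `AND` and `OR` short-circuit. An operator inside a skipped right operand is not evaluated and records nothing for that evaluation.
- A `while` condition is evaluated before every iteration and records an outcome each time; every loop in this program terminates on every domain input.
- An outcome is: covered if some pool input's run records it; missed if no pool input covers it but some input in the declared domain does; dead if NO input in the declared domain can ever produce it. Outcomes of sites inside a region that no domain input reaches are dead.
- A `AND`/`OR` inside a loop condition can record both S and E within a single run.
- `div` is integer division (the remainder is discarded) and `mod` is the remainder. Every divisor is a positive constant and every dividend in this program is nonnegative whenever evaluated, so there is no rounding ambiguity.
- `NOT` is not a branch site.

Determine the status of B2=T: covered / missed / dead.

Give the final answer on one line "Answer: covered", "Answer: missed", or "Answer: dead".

B2=T is recorded by pool input(s) 1, 2, 3 -> covered

Answer: covered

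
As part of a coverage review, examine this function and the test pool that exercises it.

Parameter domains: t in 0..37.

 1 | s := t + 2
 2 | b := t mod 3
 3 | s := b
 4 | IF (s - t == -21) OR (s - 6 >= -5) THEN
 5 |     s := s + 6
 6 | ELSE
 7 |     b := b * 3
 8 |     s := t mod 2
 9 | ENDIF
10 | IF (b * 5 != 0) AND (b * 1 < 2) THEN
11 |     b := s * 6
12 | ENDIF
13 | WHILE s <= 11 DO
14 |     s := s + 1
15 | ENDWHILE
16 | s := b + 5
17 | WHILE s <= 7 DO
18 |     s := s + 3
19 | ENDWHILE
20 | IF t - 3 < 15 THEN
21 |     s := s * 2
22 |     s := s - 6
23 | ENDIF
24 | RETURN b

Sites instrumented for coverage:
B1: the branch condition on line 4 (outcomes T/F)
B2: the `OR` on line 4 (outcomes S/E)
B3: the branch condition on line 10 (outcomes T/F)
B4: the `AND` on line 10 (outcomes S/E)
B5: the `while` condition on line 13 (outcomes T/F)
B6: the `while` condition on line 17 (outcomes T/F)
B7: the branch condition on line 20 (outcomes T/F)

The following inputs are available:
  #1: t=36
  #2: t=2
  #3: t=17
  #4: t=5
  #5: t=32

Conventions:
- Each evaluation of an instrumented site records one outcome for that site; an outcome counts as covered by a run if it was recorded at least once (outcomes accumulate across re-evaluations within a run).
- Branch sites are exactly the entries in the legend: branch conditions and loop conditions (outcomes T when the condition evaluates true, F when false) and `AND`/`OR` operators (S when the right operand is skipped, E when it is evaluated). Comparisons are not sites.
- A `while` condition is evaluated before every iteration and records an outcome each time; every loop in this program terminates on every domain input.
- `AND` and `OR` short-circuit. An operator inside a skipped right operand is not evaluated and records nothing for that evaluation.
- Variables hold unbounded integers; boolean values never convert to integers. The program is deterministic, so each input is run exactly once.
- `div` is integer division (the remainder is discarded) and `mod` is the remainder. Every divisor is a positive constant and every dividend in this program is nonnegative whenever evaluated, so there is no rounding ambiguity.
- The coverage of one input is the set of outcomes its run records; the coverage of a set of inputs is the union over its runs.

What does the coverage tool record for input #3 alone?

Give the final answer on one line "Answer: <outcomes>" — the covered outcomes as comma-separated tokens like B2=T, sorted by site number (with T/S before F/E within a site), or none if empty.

Event log for input #3 (t=17):
  B2->E, B1->T, B4->E, B3->F, B5->T, B5->T, B5->T, B5->T, B5->F, B6->T
  B6->F, B7->T
as a set, this run covers: B1=T, B2=E, B3=F, B4=E, B5=T, B5=F, B6=T, B6=F, B7=T

Answer: B1=T, B2=E, B3=F, B4=E, B5=T, B5=F, B6=T, B6=F, B7=T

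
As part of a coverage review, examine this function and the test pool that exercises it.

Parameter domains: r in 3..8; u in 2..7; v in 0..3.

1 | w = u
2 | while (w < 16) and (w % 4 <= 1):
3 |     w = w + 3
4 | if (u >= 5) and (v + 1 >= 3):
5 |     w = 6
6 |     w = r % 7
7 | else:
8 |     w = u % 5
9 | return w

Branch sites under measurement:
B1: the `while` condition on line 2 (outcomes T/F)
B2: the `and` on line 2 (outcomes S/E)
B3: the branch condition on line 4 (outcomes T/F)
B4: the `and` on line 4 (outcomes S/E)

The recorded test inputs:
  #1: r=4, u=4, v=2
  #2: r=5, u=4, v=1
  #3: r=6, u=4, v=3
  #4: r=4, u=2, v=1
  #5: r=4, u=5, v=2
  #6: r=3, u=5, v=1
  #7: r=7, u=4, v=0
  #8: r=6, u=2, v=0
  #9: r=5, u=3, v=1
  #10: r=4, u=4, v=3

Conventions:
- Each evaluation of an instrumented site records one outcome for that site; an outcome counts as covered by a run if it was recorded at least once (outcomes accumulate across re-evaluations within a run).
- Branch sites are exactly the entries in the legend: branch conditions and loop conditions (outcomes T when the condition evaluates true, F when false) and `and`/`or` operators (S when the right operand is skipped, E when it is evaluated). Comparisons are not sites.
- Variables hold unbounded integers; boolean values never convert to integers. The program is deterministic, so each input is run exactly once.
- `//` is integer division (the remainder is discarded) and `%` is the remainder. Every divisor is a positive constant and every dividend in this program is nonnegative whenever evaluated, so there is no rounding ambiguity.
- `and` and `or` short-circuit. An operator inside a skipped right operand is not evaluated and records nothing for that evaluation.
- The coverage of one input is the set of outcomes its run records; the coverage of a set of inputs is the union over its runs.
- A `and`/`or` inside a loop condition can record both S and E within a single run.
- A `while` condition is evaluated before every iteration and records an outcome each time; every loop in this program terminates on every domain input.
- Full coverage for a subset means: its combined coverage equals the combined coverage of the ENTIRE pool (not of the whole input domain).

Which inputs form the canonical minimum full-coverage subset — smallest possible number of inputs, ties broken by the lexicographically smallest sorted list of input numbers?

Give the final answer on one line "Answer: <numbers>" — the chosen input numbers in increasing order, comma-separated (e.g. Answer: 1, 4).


input #1, r=4, u=4, v=2: events B2->E, B1->T, B2->E, B1->F, B4->S, B3->F; outcomes B1=T, B1=F, B2=E, B3=F, B4=S
input #2, r=5, u=4, v=1: events B2->E, B1->T, B2->E, B1->F, B4->S, B3->F; outcomes B1=T, B1=F, B2=E, B3=F, B4=S
input #3, r=6, u=4, v=3: events B2->E, B1->T, B2->E, B1->F, B4->S, B3->F; outcomes B1=T, B1=F, B2=E, B3=F, B4=S
input #4, r=4, u=2, v=1: events B2->E, B1->F, B4->S, B3->F; outcomes B1=F, B2=E, B3=F, B4=S
input #5, r=4, u=5, v=2: events B2->E, B1->T, B2->E, B1->T, B2->E, B1->F, B4->E, B3->T; outcomes B1=T, B1=F, B2=E, B3=T, B4=E
input #6, r=3, u=5, v=1: events B2->E, B1->T, B2->E, B1->T, B2->E, B1->F, B4->E, B3->F; outcomes B1=T, B1=F, B2=E, B3=F, B4=E
input #7, r=7, u=4, v=0: events B2->E, B1->T, B2->E, B1->F, B4->S, B3->F; outcomes B1=T, B1=F, B2=E, B3=F, B4=S
input #8, r=6, u=2, v=0: events B2->E, B1->F, B4->S, B3->F; outcomes B1=F, B2=E, B3=F, B4=S
input #9, r=5, u=3, v=1: events B2->E, B1->F, B4->S, B3->F; outcomes B1=F, B2=E, B3=F, B4=S
input #10, r=4, u=4, v=3: events B2->E, B1->T, B2->E, B1->F, B4->S, B3->F; outcomes B1=T, B1=F, B2=E, B3=F, B4=S
pool-wide coverage (7 outcomes): B1=T, B1=F, B2=E, B3=T, B3=F, B4=S, B4=E
every size-1 subset falls short of the 7 outcomes (best: 5/7)
at size 2, {1, 5} reaches all 7 outcomes; every lexicographically earlier size-2 subset fails
Answer: 1, 5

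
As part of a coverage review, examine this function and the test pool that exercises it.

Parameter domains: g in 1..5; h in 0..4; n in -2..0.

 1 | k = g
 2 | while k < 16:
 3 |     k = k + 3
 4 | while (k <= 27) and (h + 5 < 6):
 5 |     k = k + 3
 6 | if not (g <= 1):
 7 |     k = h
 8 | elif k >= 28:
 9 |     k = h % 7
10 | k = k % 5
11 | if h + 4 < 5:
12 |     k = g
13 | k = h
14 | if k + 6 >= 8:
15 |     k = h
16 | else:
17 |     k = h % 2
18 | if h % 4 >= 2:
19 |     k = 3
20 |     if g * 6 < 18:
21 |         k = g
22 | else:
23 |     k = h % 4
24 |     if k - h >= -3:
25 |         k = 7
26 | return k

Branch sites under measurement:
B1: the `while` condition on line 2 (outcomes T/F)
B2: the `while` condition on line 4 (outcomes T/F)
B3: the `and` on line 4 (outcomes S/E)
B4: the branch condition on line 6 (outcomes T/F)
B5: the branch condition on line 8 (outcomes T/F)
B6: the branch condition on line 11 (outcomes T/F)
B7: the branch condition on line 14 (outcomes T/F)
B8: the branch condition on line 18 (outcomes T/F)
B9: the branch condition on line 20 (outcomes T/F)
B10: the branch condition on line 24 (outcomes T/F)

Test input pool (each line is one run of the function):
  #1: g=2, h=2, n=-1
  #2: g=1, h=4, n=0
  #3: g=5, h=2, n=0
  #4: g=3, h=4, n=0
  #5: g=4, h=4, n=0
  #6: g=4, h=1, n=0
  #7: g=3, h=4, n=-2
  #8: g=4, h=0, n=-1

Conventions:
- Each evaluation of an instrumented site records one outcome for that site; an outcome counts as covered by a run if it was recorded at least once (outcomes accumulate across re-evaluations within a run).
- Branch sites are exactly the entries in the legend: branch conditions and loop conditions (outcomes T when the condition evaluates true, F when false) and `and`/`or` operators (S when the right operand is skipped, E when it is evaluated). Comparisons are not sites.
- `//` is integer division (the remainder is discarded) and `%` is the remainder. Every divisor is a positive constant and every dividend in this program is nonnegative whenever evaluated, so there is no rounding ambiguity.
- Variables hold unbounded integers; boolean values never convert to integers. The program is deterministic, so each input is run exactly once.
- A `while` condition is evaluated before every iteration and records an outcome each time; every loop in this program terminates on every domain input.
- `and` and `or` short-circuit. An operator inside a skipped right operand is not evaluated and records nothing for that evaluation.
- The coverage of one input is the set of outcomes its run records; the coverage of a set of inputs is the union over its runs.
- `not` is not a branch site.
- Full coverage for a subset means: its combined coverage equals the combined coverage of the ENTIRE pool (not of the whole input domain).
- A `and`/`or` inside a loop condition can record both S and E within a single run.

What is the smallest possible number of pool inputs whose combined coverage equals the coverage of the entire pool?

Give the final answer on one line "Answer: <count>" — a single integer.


test 1 (g=2, h=2, n=-1) fires B1->T, B1->T, B1->T, B1->T, B1->T, B1->F, B3->E, B2->F, B4->T, B6->F, B7->T, B8->T, B9->T; hits B1=T, B1=F, B2=F, B3=E, B4=T, B6=F, B7=T, B8=T, B9=T
test 2 (g=1, h=4, n=0) fires B1->T, B1->T, B1->T, B1->T, B1->T, B1->F, B3->E, B2->F, B4->F, B5->F, B6->F, B7->T, B8->F, B10->F; hits B1=T, B1=F, B2=F, B3=E, B4=F, B5=F, B6=F, B7=T, B8=F, B10=F
test 3 (g=5, h=2, n=0) fires B1->T, B1->T, B1->T, B1->T, B1->F, B3->E, B2->F, B4->T, B6->F, B7->T, B8->T, B9->F; hits B1=T, B1=F, B2=F, B3=E, B4=T, B6=F, B7=T, B8=T, B9=F
test 4 (g=3, h=4, n=0) fires B1->T, B1->T, B1->T, B1->T, B1->T, B1->F, B3->E, B2->F, B4->T, B6->F, B7->T, B8->F, B10->F; hits B1=T, B1=F, B2=F, B3=E, B4=T, B6=F, B7=T, B8=F, B10=F
test 5 (g=4, h=4, n=0) fires B1->T, B1->T, B1->T, B1->T, B1->F, B3->E, B2->F, B4->T, B6->F, B7->T, B8->F, B10->F; hits B1=T, B1=F, B2=F, B3=E, B4=T, B6=F, B7=T, B8=F, B10=F
test 6 (g=4, h=1, n=0) fires B1->T, B1->T, B1->T, B1->T, B1->F, B3->E, B2->F, B4->T, B6->F, B7->F, B8->F, B10->T; hits B1=T, B1=F, B2=F, B3=E, B4=T, B6=F, B7=F, B8=F, B10=T
test 7 (g=3, h=4, n=-2) fires B1->T, B1->T, B1->T, B1->T, B1->T, B1->F, B3->E, B2->F, B4->T, B6->F, B7->T, B8->F, B10->F; hits B1=T, B1=F, B2=F, B3=E, B4=T, B6=F, B7=T, B8=F, B10=F
test 8 (g=4, h=0, n=-1) fires B1->T, B1->T, B1->T, B1->T, B1->F, B3->E, B2->T, B3->E, B2->T, B3->E, B2->T, B3->E, B2->T, B3->S, ...; hits B1=T, B1=F, B2=T, B2=F, B3=S, B3=E, B4=T, B6=T, B7=F, B8=F, B10=T
together the pool reaches 19 outcomes: B1=T, B1=F, B2=T, B2=F, B3=S, B3=E, B4=T, B4=F, B5=F, B6=T, B6=F, B7=T, B7=F, B8=T, B8=F, B9=T, B9=F, B10=T, B10=F
no size-1 subset reaches all 19 outcomes (best union: 11/19)
no size-2 subset reaches all 19 outcomes (best union: 16/19)
no size-3 subset reaches all 19 outcomes (best union: 18/19)
size 4: inputs {1, 2, 3, 8} cover all 19 outcomes, and no lexicographically smaller subset of this size does
Answer: 4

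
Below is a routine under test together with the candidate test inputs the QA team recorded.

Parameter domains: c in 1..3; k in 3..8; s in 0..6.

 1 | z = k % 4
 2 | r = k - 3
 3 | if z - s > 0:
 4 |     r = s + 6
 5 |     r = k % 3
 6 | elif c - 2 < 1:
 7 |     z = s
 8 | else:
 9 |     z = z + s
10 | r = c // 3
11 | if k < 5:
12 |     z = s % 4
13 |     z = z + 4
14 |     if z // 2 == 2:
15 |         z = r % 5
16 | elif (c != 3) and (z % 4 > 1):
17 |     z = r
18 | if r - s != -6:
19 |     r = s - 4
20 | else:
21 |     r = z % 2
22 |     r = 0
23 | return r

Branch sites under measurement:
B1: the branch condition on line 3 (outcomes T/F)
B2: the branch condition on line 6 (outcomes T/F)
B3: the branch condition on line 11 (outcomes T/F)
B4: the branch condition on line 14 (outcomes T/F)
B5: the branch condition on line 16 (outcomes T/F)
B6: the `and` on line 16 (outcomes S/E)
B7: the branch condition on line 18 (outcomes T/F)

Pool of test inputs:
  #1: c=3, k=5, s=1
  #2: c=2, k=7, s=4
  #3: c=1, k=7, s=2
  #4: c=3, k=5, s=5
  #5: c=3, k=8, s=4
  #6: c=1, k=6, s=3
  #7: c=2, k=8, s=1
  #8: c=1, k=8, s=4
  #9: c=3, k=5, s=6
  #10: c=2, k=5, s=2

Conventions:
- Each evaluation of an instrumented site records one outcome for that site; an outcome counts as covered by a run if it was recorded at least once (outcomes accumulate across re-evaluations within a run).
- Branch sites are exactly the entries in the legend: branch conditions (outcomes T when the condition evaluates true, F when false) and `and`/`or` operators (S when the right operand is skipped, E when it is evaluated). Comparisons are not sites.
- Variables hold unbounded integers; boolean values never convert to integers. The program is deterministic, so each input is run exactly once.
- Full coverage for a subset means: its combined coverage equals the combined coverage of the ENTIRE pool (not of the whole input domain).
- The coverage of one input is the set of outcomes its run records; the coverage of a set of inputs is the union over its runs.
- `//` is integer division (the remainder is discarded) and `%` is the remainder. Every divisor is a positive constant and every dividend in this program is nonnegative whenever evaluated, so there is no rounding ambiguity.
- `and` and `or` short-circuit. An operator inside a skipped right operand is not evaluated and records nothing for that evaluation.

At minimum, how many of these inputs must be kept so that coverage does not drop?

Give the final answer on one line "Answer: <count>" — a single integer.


input #1, c=3, k=5, s=1: outcomes B1=F, B2=F, B3=F, B5=F, B6=S, B7=T
input #2, c=2, k=7, s=4: outcomes B1=F, B2=T, B3=F, B5=F, B6=E, B7=T
input #3, c=1, k=7, s=2: outcomes B1=T, B3=F, B5=T, B6=E, B7=T
input #4, c=3, k=5, s=5: outcomes B1=F, B2=F, B3=F, B5=F, B6=S, B7=T
input #5, c=3, k=8, s=4: outcomes B1=F, B2=F, B3=F, B5=F, B6=S, B7=T
input #6, c=1, k=6, s=3: outcomes B1=F, B2=T, B3=F, B5=T, B6=E, B7=T
input #7, c=2, k=8, s=1: outcomes B1=F, B2=T, B3=F, B5=F, B6=E, B7=T
input #8, c=1, k=8, s=4: outcomes B1=F, B2=T, B3=F, B5=F, B6=E, B7=T
input #9, c=3, k=5, s=6: outcomes B1=F, B2=F, B3=F, B5=F, B6=S, B7=T
input #10, c=2, k=5, s=2: outcomes B1=F, B2=T, B3=F, B5=T, B6=E, B7=T
the full pool covers 10 outcomes: B1=T, B1=F, B2=T, B2=F, B3=F, B5=T, B5=F, B6=S, B6=E, B7=T
size 1 is not enough: best union over all size-1 subsets is 6/10
size 2 is not enough: best union over all size-2 subsets is 9/10
inputs {1, 2, 3} (size 3) cover everything; no size-3 subset with a lexicographically smaller index list covers all 10
Answer: 3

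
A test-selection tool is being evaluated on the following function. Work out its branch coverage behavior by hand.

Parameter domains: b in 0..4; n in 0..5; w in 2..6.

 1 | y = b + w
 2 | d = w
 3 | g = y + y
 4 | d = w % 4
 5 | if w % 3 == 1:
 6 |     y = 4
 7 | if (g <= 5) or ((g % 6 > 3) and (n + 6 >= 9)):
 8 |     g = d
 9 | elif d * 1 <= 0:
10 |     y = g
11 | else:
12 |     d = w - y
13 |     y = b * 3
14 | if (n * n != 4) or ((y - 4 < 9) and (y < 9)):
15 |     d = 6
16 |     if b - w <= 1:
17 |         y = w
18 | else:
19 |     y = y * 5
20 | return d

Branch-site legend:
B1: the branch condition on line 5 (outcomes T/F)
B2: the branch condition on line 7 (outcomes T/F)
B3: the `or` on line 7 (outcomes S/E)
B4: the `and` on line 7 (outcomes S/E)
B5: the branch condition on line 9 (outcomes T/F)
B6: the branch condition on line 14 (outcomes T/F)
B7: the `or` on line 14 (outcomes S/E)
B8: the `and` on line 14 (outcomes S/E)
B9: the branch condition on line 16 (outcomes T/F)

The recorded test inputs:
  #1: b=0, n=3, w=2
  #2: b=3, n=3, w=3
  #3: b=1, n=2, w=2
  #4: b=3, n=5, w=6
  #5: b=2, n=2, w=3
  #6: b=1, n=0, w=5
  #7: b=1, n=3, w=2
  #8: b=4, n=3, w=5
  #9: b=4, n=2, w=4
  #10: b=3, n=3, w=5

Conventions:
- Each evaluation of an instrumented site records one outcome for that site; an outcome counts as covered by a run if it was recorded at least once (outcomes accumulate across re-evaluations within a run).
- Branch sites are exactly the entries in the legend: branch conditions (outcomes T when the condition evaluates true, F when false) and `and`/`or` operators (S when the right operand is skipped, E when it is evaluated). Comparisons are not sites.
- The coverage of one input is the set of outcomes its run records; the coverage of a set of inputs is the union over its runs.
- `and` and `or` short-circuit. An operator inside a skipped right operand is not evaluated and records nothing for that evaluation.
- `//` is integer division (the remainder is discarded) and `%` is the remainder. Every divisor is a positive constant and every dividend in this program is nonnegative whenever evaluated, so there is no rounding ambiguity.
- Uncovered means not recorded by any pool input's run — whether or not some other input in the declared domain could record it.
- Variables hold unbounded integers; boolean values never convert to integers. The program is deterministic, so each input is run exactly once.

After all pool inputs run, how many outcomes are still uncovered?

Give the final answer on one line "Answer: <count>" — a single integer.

input #1 (b=0, n=3, w=2): events B1->F, B3->S, B2->T, B7->S, B6->T, B9->T; covers B1=F, B2=T, B3=S, B6=T, B7=S, B9=T
input #2 (b=3, n=3, w=3): events B1->F, B3->E, B4->S, B2->F, B5->F, B7->S, B6->T, B9->T; covers B1=F, B2=F, B3=E, B4=S, B5=F, B6=T, B7=S, B9=T
input #3 (b=1, n=2, w=2): events B1->F, B3->E, B4->S, B2->F, B5->F, B7->E, B8->E, B6->T, B9->T; covers B1=F, B2=F, B3=E, B4=S, B5=F, B6=T, B7=E, B8=E, B9=T
input #4 (b=3, n=5, w=6): events B1->F, B3->E, B4->S, B2->F, B5->F, B7->S, B6->T, B9->T; covers B1=F, B2=F, B3=E, B4=S, B5=F, B6=T, B7=S, B9=T
input #5 (b=2, n=2, w=3): events B1->F, B3->E, B4->E, B2->F, B5->F, B7->E, B8->E, B6->T, B9->T; covers B1=F, B2=F, B3=E, B4=E, B5=F, B6=T, B7=E, B8=E, B9=T
input #6 (b=1, n=0, w=5): events B1->F, B3->E, B4->S, B2->F, B5->F, B7->S, B6->T, B9->T; covers B1=F, B2=F, B3=E, B4=S, B5=F, B6=T, B7=S, B9=T
input #7 (b=1, n=3, w=2): events B1->F, B3->E, B4->S, B2->F, B5->F, B7->S, B6->T, B9->T; covers B1=F, B2=F, B3=E, B4=S, B5=F, B6=T, B7=S, B9=T
input #8 (b=4, n=3, w=5): events B1->F, B3->E, B4->S, B2->F, B5->F, B7->S, B6->T, B9->T; covers B1=F, B2=F, B3=E, B4=S, B5=F, B6=T, B7=S, B9=T
input #9 (b=4, n=2, w=4): events B1->T, B3->E, B4->E, B2->F, B5->T, B7->E, B8->S, B6->F; covers B1=T, B2=F, B3=E, B4=E, B5=T, B6=F, B7=E, B8=S
input #10 (b=3, n=3, w=5): events B1->F, B3->E, B4->E, B2->T, B7->S, B6->T, B9->T; covers B1=F, B2=T, B3=E, B4=E, B6=T, B7=S, B9=T
union over the pool: B1=T, B1=F, B2=T, B2=F, B3=S, B3=E, B4=S, B4=E, B5=T, B5=F, B6=T, B6=F, B7=S, B7=E, B8=S, B8=E, B9=T
uncovered (1 of 18): B9=F

Answer: 1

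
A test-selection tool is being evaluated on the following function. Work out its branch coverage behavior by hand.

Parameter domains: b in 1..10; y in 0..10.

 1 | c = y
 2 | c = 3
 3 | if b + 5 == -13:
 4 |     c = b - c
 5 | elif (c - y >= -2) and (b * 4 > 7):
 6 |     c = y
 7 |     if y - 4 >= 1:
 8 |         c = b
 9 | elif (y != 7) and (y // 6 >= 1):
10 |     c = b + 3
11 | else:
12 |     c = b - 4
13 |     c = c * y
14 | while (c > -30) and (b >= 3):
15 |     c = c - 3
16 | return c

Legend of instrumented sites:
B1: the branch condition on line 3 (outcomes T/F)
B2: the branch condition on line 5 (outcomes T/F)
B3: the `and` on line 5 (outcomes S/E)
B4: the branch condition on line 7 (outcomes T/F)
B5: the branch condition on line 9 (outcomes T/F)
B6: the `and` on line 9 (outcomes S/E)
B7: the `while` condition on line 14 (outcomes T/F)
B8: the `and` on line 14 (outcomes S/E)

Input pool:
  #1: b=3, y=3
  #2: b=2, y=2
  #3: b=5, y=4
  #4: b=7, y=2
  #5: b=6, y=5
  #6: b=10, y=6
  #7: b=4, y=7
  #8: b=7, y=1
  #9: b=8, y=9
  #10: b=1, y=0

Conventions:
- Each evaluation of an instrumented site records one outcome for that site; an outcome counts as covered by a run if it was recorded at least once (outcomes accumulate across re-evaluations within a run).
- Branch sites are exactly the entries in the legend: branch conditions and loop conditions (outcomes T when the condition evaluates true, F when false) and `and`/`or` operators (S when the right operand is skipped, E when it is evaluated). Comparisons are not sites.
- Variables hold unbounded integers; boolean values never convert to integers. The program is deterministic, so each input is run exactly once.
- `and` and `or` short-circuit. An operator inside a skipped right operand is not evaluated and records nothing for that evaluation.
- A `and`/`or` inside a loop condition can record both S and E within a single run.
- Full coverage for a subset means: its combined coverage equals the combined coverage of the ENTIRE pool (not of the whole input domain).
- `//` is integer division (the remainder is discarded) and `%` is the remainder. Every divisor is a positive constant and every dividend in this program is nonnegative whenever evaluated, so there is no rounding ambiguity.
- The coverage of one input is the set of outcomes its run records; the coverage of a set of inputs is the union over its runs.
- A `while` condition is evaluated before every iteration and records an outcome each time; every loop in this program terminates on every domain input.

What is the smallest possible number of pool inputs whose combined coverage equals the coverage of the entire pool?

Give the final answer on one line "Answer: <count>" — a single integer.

#1 (b=3, y=3) -> B1->F, B3->E, B2->T, B4->F, B8->E, B7->T, B8->E, B7->T, B8->E, B7->T, B8->E, B7->T, B8->E, B7->T, ...; covered: B1=F, B2=T, B3=E, B4=F, B7=T, B7=F, B8=S, B8=E
#2 (b=2, y=2) -> B1->F, B3->E, B2->T, B4->F, B8->E, B7->F; covered: B1=F, B2=T, B3=E, B4=F, B7=F, B8=E
#3 (b=5, y=4) -> B1->F, B3->E, B2->T, B4->F, B8->E, B7->T, B8->E, B7->T, B8->E, B7->T, B8->E, B7->T, B8->E, B7->T, ...; covered: B1=F, B2=T, B3=E, B4=F, B7=T, B7=F, B8=S, B8=E
#4 (b=7, y=2) -> B1->F, B3->E, B2->T, B4->F, B8->E, B7->T, B8->E, B7->T, B8->E, B7->T, B8->E, B7->T, B8->E, B7->T, ...; covered: B1=F, B2=T, B3=E, B4=F, B7=T, B7=F, B8=S, B8=E
#5 (b=6, y=5) -> B1->F, B3->E, B2->T, B4->T, B8->E, B7->T, B8->E, B7->T, B8->E, B7->T, B8->E, B7->T, B8->E, B7->T, ...; covered: B1=F, B2=T, B3=E, B4=T, B7=T, B7=F, B8=S, B8=E
#6 (b=10, y=6) -> B1->F, B3->S, B2->F, B6->E, B5->T, B8->E, B7->T, B8->E, B7->T, B8->E, B7->T, B8->E, B7->T, B8->E, ...; covered: B1=F, B2=F, B3=S, B5=T, B6=E, B7=T, B7=F, B8=S, B8=E
#7 (b=4, y=7) -> B1->F, B3->S, B2->F, B6->S, B5->F, B8->E, B7->T, B8->E, B7->T, B8->E, B7->T, B8->E, B7->T, B8->E, ...; covered: B1=F, B2=F, B3=S, B5=F, B6=S, B7=T, B7=F, B8=S, B8=E
#8 (b=7, y=1) -> B1->F, B3->E, B2->T, B4->F, B8->E, B7->T, B8->E, B7->T, B8->E, B7->T, B8->E, B7->T, B8->E, B7->T, ...; covered: B1=F, B2=T, B3=E, B4=F, B7=T, B7=F, B8=S, B8=E
#9 (b=8, y=9) -> B1->F, B3->S, B2->F, B6->E, B5->T, B8->E, B7->T, B8->E, B7->T, B8->E, B7->T, B8->E, B7->T, B8->E, ...; covered: B1=F, B2=F, B3=S, B5=T, B6=E, B7=T, B7=F, B8=S, B8=E
#10 (b=1, y=0) -> B1->F, B3->E, B2->F, B6->E, B5->F, B8->E, B7->F; covered: B1=F, B2=F, B3=E, B5=F, B6=E, B7=F, B8=E
pool-wide coverage (15 outcomes): B1=F, B2=T, B2=F, B3=S, B3=E, B4=T, B4=F, B5=T, B5=F, B6=S, B6=E, B7=T, B7=F, B8=S, B8=E
no size-1 subset reaches all 15 outcomes (best union: 9/15)
no size-2 subset reaches all 15 outcomes (best union: 12/15)
no size-3 subset reaches all 15 outcomes (best union: 14/15)
the canonical winner is {1, 5, 6, 7}: size 4, full 15-outcome coverage, earliest index list among size-4 covers

Answer: 4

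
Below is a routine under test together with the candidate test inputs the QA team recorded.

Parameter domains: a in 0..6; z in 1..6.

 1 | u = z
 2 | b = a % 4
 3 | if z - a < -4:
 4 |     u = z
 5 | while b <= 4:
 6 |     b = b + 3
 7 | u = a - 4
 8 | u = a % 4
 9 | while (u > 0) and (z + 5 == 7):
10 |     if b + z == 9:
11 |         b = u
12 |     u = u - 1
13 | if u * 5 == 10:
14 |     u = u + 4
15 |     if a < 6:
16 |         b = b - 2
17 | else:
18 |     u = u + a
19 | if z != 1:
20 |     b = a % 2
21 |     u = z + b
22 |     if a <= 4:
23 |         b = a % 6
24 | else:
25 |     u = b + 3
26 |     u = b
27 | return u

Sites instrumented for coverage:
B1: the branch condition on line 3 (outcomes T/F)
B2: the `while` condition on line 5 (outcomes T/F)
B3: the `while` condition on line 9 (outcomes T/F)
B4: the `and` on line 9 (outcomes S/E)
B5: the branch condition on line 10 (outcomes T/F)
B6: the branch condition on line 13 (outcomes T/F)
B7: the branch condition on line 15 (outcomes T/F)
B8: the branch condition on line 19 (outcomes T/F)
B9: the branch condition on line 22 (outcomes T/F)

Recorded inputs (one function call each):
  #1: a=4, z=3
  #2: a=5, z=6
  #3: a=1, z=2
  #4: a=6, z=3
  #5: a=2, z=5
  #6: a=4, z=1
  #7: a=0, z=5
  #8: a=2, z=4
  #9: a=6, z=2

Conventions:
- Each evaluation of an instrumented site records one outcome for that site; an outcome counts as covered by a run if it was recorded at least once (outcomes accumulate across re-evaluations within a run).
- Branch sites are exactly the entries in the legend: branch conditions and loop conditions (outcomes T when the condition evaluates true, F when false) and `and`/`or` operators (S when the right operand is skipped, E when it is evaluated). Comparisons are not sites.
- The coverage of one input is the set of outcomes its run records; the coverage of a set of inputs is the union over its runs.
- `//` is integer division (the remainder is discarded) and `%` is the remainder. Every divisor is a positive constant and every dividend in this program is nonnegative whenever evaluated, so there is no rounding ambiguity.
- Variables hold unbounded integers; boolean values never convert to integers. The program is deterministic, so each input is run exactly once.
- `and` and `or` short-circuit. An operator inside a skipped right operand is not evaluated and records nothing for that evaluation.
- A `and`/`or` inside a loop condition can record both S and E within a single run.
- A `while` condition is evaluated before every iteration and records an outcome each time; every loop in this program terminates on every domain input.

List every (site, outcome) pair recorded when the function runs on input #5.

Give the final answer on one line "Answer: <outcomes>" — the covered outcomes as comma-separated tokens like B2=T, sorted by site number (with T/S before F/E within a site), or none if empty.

Simulating input #5 (a=2, z=5) step by step:
  B1->F, B2->T, B2->F, B4->E, B3->F, B6->T, B7->T, B8->T, B9->T
deduplicating events, the covered set is: B1=F, B2=T, B2=F, B3=F, B4=E, B6=T, B7=T, B8=T, B9=T

Answer: B1=F, B2=T, B2=F, B3=F, B4=E, B6=T, B7=T, B8=T, B9=T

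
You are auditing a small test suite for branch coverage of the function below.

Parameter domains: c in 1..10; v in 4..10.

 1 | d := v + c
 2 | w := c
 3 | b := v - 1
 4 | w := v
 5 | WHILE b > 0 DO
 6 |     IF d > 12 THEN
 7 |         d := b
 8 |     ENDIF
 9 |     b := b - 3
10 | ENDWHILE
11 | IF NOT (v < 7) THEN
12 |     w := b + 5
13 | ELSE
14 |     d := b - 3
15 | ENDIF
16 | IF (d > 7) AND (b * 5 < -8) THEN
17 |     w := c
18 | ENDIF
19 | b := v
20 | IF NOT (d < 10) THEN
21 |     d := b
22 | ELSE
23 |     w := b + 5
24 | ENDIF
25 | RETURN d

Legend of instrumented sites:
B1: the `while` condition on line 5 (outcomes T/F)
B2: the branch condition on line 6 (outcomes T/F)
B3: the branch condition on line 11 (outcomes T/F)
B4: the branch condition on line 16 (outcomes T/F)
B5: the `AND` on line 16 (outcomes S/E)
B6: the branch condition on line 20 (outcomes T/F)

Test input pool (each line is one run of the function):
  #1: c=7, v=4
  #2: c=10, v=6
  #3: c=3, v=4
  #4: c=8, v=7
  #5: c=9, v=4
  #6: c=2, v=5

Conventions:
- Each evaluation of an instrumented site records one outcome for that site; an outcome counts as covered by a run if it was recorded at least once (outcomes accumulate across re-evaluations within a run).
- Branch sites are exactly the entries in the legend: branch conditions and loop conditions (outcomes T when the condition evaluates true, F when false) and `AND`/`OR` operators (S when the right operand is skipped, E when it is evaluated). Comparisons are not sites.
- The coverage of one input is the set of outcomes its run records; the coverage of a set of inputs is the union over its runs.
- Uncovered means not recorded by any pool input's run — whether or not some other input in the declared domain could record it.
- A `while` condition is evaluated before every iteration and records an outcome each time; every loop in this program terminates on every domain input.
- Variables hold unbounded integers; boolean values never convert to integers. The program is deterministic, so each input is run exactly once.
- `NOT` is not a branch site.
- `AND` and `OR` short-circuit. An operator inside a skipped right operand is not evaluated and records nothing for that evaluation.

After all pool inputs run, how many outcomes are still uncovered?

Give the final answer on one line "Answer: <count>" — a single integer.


#1 (c=7, v=4) -> B1->T, B2->F, B1->F, B3->F, B5->S, B4->F, B6->F; covered: B1=T, B1=F, B2=F, B3=F, B4=F, B5=S, B6=F
#2 (c=10, v=6) -> B1->T, B2->T, B1->T, B2->F, B1->F, B3->F, B5->S, B4->F, B6->F; covered: B1=T, B1=F, B2=T, B2=F, B3=F, B4=F, B5=S, B6=F
#3 (c=3, v=4) -> B1->T, B2->F, B1->F, B3->F, B5->S, B4->F, B6->F; covered: B1=T, B1=F, B2=F, B3=F, B4=F, B5=S, B6=F
#4 (c=8, v=7) -> B1->T, B2->T, B1->T, B2->F, B1->F, B3->T, B5->S, B4->F, B6->F; covered: B1=T, B1=F, B2=T, B2=F, B3=T, B4=F, B5=S, B6=F
#5 (c=9, v=4) -> B1->T, B2->T, B1->F, B3->F, B5->S, B4->F, B6->F; covered: B1=T, B1=F, B2=T, B3=F, B4=F, B5=S, B6=F
#6 (c=2, v=5) -> B1->T, B2->F, B1->T, B2->F, B1->F, B3->F, B5->S, B4->F, B6->F; covered: B1=T, B1=F, B2=F, B3=F, B4=F, B5=S, B6=F
union over the pool: B1=T, B1=F, B2=T, B2=F, B3=T, B3=F, B4=F, B5=S, B6=F
uncovered (3 of 12): B4=T, B5=E, B6=T
Answer: 3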